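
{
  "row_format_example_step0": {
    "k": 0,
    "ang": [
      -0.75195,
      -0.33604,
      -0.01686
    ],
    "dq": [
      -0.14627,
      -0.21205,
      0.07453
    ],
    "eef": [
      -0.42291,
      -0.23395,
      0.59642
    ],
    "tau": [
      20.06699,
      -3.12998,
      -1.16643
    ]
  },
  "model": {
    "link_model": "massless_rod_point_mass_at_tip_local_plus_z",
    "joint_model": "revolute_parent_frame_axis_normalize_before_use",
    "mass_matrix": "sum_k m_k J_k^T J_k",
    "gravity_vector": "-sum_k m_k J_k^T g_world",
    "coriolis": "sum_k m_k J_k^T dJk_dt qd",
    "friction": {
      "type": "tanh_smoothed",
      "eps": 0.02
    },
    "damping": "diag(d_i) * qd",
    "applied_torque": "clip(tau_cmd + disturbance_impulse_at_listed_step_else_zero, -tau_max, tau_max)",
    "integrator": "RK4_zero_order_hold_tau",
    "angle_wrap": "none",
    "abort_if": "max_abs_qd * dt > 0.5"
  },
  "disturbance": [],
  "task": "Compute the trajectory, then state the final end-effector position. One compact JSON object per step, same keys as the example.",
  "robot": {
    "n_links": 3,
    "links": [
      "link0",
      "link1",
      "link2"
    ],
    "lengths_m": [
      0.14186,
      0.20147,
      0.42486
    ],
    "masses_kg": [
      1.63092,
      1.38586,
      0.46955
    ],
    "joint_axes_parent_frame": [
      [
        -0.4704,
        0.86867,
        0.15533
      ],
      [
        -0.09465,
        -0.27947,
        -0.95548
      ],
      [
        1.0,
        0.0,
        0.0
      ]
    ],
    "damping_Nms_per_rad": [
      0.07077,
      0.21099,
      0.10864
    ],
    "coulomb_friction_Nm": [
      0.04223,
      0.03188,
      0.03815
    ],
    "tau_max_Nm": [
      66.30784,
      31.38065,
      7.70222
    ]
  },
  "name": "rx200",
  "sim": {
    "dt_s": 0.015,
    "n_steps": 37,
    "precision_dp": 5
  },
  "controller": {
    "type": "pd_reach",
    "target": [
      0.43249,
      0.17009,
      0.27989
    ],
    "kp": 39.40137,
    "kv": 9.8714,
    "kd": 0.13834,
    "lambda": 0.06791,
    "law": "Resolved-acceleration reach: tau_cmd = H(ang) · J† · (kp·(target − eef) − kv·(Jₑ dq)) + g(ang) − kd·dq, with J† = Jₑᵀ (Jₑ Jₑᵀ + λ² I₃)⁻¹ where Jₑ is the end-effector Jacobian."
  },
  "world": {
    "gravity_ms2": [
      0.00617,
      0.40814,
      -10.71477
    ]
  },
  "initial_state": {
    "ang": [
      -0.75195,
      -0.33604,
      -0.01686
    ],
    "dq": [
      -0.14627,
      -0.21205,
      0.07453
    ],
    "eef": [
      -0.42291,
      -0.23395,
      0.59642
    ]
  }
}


{"k":1,"ang":[-0.7509,-0.33844,-0.01578],"dq":[0.27919,-0.14203,0.06274],"eef":[-0.42184,-0.23424,0.59705],"tau":[18.13703,-2.83039,-1.01716]}
{"k":2,"ang":[-0.74417,-0.34104,-0.01508],"dq":[0.62142,-0.18795,0.03375],"eef":[-0.41762,-0.23316,0.60042],"tau":[16.4403,-2.55079,-0.88468]}
{"k":3,"ang":[-0.73266,-0.3441,-0.01472],"dq":[0.91613,-0.20792,0.01693],"eef":[-0.41066,-0.23088,0.60606],"tau":[14.95781,-2.30948,-0.77063]}
{"k":4,"ang":[-0.71705,-0.34743,-0.01455],"dq":[1.168,-0.22182,0.00871],"eef":[-0.40131,-0.22757,0.61352],"tau":[13.64974,-2.09732,-0.67364]}
{"k":5,"ang":[-0.69795,-0.35098,-0.01447],"dq":[1.38269,-0.23564,0.00622],"eef":[-0.38982,-0.22333,0.62241],"tau":[12.48404,-1.90868,-0.59037]}
{"k":6,"ang":[-0.67587,-0.35474,-0.01439],"dq":[1.56559,-0.25028,0.00729],"eef":[-0.37643,-0.21827,0.63235],"tau":[11.43425,-1.73946,-0.51745]}
{"k":7,"ang":[-0.65125,-0.35873,-0.01428],"dq":[1.72153,-0.26467,0.01076],"eef":[-0.36132,-0.21244,0.64304],"tau":[10.47843,-1.58632,-0.45247]}
{"k":8,"ang":[-0.62446,-0.36292,-0.01411],"dq":[1.85453,-0.27801,0.01602],"eef":[-0.34466,-0.20591,0.6542],"tau":[9.59824,-1.44634,-0.39385]}
{"k":9,"ang":[-0.59583,-0.3673,-0.01384],"dq":[1.96799,-0.28929,0.02297],"eef":[-0.3266,-0.19872,0.66557],"tau":[8.77857,-1.31706,-0.34071]}
{"k":10,"ang":[-0.56562,-0.37183,-0.01345],"dq":[2.06474,-0.29773,0.03183],"eef":[-0.30727,-0.19091,0.67695],"tau":[8.00703,-1.19637,-0.29268]}
{"k":11,"ang":[-0.53407,-0.37647,-0.01292],"dq":[2.147,-0.30336,0.04272],"eef":[-0.2868,-0.18253,0.68813],"tau":[7.27344,-1.08242,-0.24956]}
{"k":12,"ang":[-0.50138,-0.38118,-0.01221],"dq":[2.21646,-0.30683,0.05551],"eef":[-0.26531,-0.17362,0.69895],"tau":[6.5696,-0.9736,-0.21112]}
{"k":13,"ang":[-0.46774,-0.38595,-0.01129],"dq":[2.27446,-0.30889,0.06987],"eef":[-0.24291,-0.16423,0.70927],"tau":[5.88898,-0.86861,-0.17702]}
{"k":14,"ang":[-0.4333,-0.39074,-0.01016],"dq":[2.32214,-0.31001,0.08542],"eef":[-0.21971,-0.15439,0.71895],"tau":[5.22663,-0.76646,-0.14693]}
{"k":15,"ang":[-0.39823,-0.39554,-0.00878],"dq":[2.36045,-0.31044,0.10183],"eef":[-0.19581,-0.14416,0.7279],"tau":[4.57883,-0.66639,-0.12054]}
{"k":16,"ang":[-0.36264,-0.40036,-0.00716],"dq":[2.39019,-0.31032,0.11878],"eef":[-0.17133,-0.13359,0.73603],"tau":[3.94296,-0.56783,-0.09761]}
{"k":17,"ang":[-0.32667,-0.40517,-0.00528],"dq":[2.41203,-0.30977,0.13599],"eef":[-0.14636,-0.12271,0.74325],"tau":[3.31728,-0.47037,-0.07795]}
{"k":18,"ang":[-0.29043,-0.40997,-0.00314],"dq":[2.42656,-0.30884,0.1532],"eef":[-0.12101,-0.11157,0.74951],"tau":[2.70077,-0.37371,-0.06139]}
{"k":19,"ang":[-0.25402,-0.41476,-0.00074],"dq":[2.43427,-0.30761,0.1702],"eef":[-0.09538,-0.10022,0.75476],"tau":[2.09301,-0.27769,-0.04781]}
{"k":20,"ang":[-0.21755,-0.41953,0.0019],"dq":[2.43558,-0.3061,0.18677],"eef":[-0.06957,-0.08871,0.75898],"tau":[1.49407,-0.1822,-0.03708]}
{"k":21,"ang":[-0.18109,-0.42427,0.0048],"dq":[2.43089,-0.30437,0.20274],"eef":[-0.04368,-0.07708,0.76214],"tau":[0.9044,-0.08725,-0.02908]}
{"k":22,"ang":[-0.14475,-0.42897,0.00792],"dq":[2.42055,-0.30241,0.21795],"eef":[-0.0178,-0.06537,0.76423],"tau":[0.32475,0.00712,-0.0237]}
{"k":23,"ang":[-0.10861,-0.43365,0.01127],"dq":[2.40489,-0.30026,0.23227],"eef":[0.00797,-0.05363,0.76527],"tau":[-0.24394,0.10079,-0.02078]}
{"k":24,"ang":[-0.07274,-0.43828,0.01483],"dq":[2.38423,-0.2979,0.24558],"eef":[0.03356,-0.0419,0.76526],"tau":[-0.80057,0.19361,-0.02021]}
{"k":25,"ang":[-0.03721,-0.44287,0.01857],"dq":[2.35887,-0.29533,0.25779],"eef":[0.05887,-0.03023,0.76423],"tau":[-1.34396,0.28539,-0.02183]}
{"k":26,"ang":[-0.00209,-0.44742,0.0225],"dq":[2.32913,-0.29257,0.26884],"eef":[0.08383,-0.01865,0.76221],"tau":[-1.87292,0.37592,-0.02547]}
{"k":27,"ang":[0.03255,-0.45191,0.02658],"dq":[2.29529,-0.28958,0.27867],"eef":[0.10836,-0.0072,0.75924],"tau":[-2.38627,0.46498,-0.03097]}
{"k":28,"ang":[0.06666,-0.45635,0.0308],"dq":[2.25767,-0.28638,0.28726],"eef":[0.1324,0.00408,0.75538],"tau":[-2.88287,0.55231,-0.03815]}
{"k":29,"ang":[0.10018,-0.46073,0.03515],"dq":[2.21657,-0.28295,0.2946],"eef":[0.15589,0.01516,0.75066],"tau":[-3.36168,0.6377,-0.04684]}
{"k":30,"ang":[0.13306,-0.46505,0.03959],"dq":[2.17228,-0.27929,0.3007],"eef":[0.17877,0.02601,0.74516],"tau":[-3.8218,0.72089,-0.05684]}
{"k":31,"ang":[0.16526,-0.4693,0.04412],"dq":[2.12512,-0.27539,0.30558],"eef":[0.20101,0.03661,0.73894],"tau":[-4.26242,0.80168,-0.06797]}
{"k":32,"ang":[0.19673,-0.47349,0.04872],"dq":[2.07539,-0.27126,0.30929],"eef":[0.22255,0.04692,0.73206],"tau":[-4.68291,0.87985,-0.08007]}
{"k":33,"ang":[0.22744,-0.4776,0.05336],"dq":[2.02339,-0.26689,0.31187],"eef":[0.24337,0.05693,0.72459],"tau":[-5.08277,0.95521,-0.09294]}
{"k":34,"ang":[0.25736,-0.48164,0.05804],"dq":[1.96942,-0.26231,0.31339],"eef":[0.26344,0.06663,0.71659],"tau":[-5.46167,1.02761,-0.10643]}
{"k":35,"ang":[0.28646,-0.4856,0.06273],"dq":[1.91377,-0.25752,0.31391],"eef":[0.28275,0.07599,0.70814],"tau":[-5.81945,1.0969,-0.12038]}
{"k":36,"ang":[0.31471,-0.48948,0.06742],"dq":[1.85673,-0.25253,0.31351],"eef":[0.30127,0.085,0.69931],"tau":[-6.15609,1.16296,-0.13464]}
{"k":37,"ang":[0.3421,-0.49328,0.0721],"dq":[1.79859,-0.24736,0.31227],"eef":[0.31901,0.09366,0.69016]}
{"summary": "final eef position (m): 0.31901 0.09366 0.69016"}


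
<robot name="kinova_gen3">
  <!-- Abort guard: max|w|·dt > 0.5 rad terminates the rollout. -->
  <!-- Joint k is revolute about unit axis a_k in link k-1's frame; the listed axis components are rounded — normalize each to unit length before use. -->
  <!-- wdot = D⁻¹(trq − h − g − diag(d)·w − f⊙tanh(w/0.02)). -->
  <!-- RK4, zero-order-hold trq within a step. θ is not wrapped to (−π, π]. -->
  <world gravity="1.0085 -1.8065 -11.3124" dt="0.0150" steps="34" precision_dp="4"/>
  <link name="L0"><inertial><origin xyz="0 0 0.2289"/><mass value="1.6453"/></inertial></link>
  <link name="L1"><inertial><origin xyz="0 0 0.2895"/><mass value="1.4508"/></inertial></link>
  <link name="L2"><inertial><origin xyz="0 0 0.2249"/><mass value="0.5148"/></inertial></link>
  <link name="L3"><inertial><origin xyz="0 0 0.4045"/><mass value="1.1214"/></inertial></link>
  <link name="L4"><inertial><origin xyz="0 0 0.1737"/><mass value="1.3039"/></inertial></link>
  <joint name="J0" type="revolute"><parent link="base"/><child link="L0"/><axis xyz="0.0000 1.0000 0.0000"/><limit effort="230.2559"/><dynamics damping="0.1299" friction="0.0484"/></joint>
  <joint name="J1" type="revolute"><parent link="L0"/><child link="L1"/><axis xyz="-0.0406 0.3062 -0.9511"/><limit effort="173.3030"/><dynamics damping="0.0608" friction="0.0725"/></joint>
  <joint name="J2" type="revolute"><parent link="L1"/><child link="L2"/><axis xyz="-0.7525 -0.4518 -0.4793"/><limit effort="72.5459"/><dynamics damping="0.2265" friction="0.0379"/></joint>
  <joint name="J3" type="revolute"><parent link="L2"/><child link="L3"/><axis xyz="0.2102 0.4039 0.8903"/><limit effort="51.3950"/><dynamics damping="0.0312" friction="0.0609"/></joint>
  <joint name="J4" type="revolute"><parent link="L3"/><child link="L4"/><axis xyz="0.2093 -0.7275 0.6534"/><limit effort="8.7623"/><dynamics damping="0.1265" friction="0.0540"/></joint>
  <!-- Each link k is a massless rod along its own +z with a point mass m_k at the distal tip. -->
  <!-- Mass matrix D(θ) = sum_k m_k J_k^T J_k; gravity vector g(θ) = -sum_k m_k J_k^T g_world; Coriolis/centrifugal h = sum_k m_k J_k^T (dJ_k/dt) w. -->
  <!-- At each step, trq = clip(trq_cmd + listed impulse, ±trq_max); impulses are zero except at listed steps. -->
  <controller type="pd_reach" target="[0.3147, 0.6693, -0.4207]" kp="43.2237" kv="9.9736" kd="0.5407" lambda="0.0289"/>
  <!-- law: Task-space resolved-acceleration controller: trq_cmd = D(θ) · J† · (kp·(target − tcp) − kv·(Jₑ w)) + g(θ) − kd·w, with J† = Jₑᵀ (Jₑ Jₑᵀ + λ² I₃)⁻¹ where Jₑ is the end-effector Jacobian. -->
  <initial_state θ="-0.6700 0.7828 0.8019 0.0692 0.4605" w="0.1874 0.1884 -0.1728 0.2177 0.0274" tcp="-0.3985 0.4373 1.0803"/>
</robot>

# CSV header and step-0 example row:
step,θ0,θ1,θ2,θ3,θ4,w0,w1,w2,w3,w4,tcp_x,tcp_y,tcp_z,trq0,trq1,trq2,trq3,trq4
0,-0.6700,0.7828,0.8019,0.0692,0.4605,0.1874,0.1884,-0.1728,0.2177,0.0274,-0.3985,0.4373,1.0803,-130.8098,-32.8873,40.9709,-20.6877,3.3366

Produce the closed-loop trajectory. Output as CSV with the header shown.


step,θ0,θ1,θ2,θ3,θ4,w0,w1,w2,w3,w4,tcp_x,tcp_y,tcp_z,trq0,trq1,trq2,trq3,trq4
1,-0.6961,0.8229,0.8239,0.0656,0.4731,-3.6122,4.9423,3.1576,-0.7025,1.4454,-0.3920,0.4359,1.0763,-103.7820,-31.3328,32.3382,-17.2750,2.2019
2,-0.7693,0.9122,0.8909,0.0441,0.4840,-6.0857,6.6733,5.7702,-2.3213,-0.1648,-0.3791,0.4364,1.0592,-73.4810,-31.3708,26.2678,-14.8308,3.1906
3,-0.8703,1.0090,0.9904,-0.0047,0.4761,-7.3609,6.0974,7.3979,-4.4225,-1.0347,-0.3611,0.4366,1.0299,-38.4804,-28.9363,22.1774,-12.0885,3.6695
4,-0.9839,1.0871,1.1087,-0.0795,0.4634,-7.7899,4.3221,8.2888,-5.6870,-0.7621,-0.3403,0.4352,0.9888,-7.9382,-24.8124,18.2060,-9.2837,3.3245
5,-1.1001,1.1363,1.2357,-0.1686,0.4584,-7.7366,2.2778,8.5909,-6.2894,0.0195,-0.3183,0.4327,0.9378,13.8517,-20.0567,13.5065,-6.2680,2.4937
6,-1.2137,1.1553,1.3643,-0.2640,0.4647,-7.4370,0.3124,8.5390,-6.5070,0.8028,-0.2957,0.4300,0.8793,27.7098,-15.1842,8.3767,-3.1820,1.4959
7,-1.3219,1.1461,1.4911,-0.3600,0.4833,-7.0067,-1.5235,8.3571,-6.3758,1.6842,-0.2727,0.4278,0.8159,36.1490,-10.1352,3.4278,-0.3583,0.3157
8,-1.4231,1.1099,1.6146,-0.4532,0.5145,-6.4860,-3.2939,8.1134,-6.0944,2.5020,-0.2494,0.4264,0.7498,40.8277,-5.1680,-0.8447,2.0039,-0.8744
9,-1.5158,1.0473,1.7346,-0.5407,0.5577,-5.8831,-5.0735,7.9139,-5.5786,3.3087,-0.2257,0.4260,0.6827,43.1440,-0.2985,-3.9969,3.6065,-2.0290
10,-1.5989,0.9576,1.8518,-0.6200,0.6128,-5.1831,-6.9047,7.7355,-4.9553,4.1033,-0.2021,0.4265,0.6163,44.0039,4.3812,-5.7180,4.3786,-3.0790
11,-1.6707,0.8401,1.9666,-0.6889,0.6799,-4.3699,-8.7930,7.6055,-4.1707,4.8921,-0.1790,0.4279,0.5518,44.1022,8.8937,-5.7620,4.2137,-3.9749
12,-1.7293,0.6940,2.0794,-0.7457,0.7584,-3.4322,-10.6849,7.4805,-3.3120,5.6246,-0.1572,0.4303,0.4902,43.9935,13.2287,-4.0357,3.2000,-4.6536
13,-1.7731,0.5204,2.1904,-0.7889,0.8473,-2.3878,-12.4387,7.3345,-2.3717,6.2452,-0.1374,0.4340,0.4322,44.2786,17.4698,-0.5933,1.4590,-5.0734
14,-1.8008,0.3232,2.2985,-0.8174,0.9445,-1.3070,-13.7402,7.0468,-1.3717,6.6953,-0.1210,0.4395,0.3778,45.8551,21.8082,4.4063,-0.7993,-5.2139
15,-1.8129,0.1141,2.3988,-0.8310,1.0467,-0.3574,-13.8355,6.1462,-0.4832,6.8688,-0.1089,0.4479,0.3267,50.1014,26.5934,11.0852,-3.3422,-5.0512
16,-1.8135,-0.0788,2.4742,-0.8360,1.1466,0.1881,-11.3260,3.4638,-0.4404,6.2478,-0.1017,0.4601,0.2781,57.2195,31.5682,19.9797,-5.7889,-4.3687
17,-1.8087,-0.2178,2.4998,-0.8443,1.2250,0.4075,-7.0233,-0.1930,-0.7734,3.9854,-0.0978,0.4771,0.2311,62.2241,35.1356,29.1079,-8.1760,-2.8195
18,-1.7994,-0.3038,2.4863,-0.8457,1.2637,0.8604,-4.6097,-1.4262,0.6967,1.1565,-0.0938,0.4980,0.1852,62.3766,37.2884,34.8352,-11.2126,-1.1348
19,-1.7813,-0.3644,2.4632,-0.8252,1.2688,1.5817,-3.6153,-1.4592,2.2252,-0.4597,-0.0882,0.5201,0.1400,64.9896,40.1325,39.2001,-14.0067,-0.3133
20,-1.7506,-0.4158,2.4437,-0.7836,1.2569,2.5254,-3.3610,-0.9778,3.5120,-1.1435,-0.0822,0.5408,0.0950,73.9716,45.1831,44.1642,-16.7445,-0.1217
21,-1.7034,-0.4674,2.4335,-0.7250,1.2377,3.7734,-3.6089,-0.2448,4.4496,-1.4400,-0.0775,0.5583,0.0504,85.3146,50.2696,48.8782,-19.0846,-0.1700
22,-1.6350,-0.5265,2.4358,-0.6555,1.2143,5.3472,-4.3330,0.6135,4.8437,-1.6711,-0.0762,0.5713,0.0072,23.3480,26.0887,34.0465,-16.2817,-0.2133
23,-1.5537,-0.5995,2.4504,-0.5890,1.1839,5.4744,-5.3174,1.1793,3.8212,-2.3214,-0.0799,0.5790,-0.0330,-93.2804,-13.6952,6.6045,-9.6507,-0.0478
24,-1.4930,-0.6752,2.4591,-0.5553,1.1489,2.6164,-4.6047,-0.2550,0.3971,-2.2766,-0.0872,0.5814,-0.0692,-97.4693,-11.2106,8.4239,-8.1242,-0.2021
25,-1.4766,-0.7361,2.4513,-0.5543,1.1174,-0.4085,-3.4024,-1.0003,-0.5409,-1.8986,-0.0936,0.5806,-0.1026,-68.4932,1.0672,17.4689,-9.6581,-0.3754
26,-1.4998,-0.7775,2.4323,-0.5631,1.0926,-2.6680,-2.0342,-1.7244,-0.8979,-1.3878,-0.0958,0.5790,-0.1349,-42.5700,10.0757,24.3950,-10.9427,-0.5453
27,-1.5514,-0.7996,2.4032,-0.5753,1.0743,-4.2022,-0.8643,-2.2810,-0.9291,-1.0112,-0.0931,0.5776,-0.1666,-22.6000,16.0650,29.0566,-11.8902,-0.6207
28,-1.6219,-0.8059,2.3666,-0.5876,1.0609,-5.1784,0.0428,-2.6864,-0.8297,-0.7379,-0.0854,0.5770,-0.1974,-7.7931,20.0571,32.1002,-12.5658,-0.6453
29,-1.7038,-0.8006,2.3247,-0.5982,1.0510,-5.7461,0.6905,-2.9438,-0.6590,-0.5557,-0.0733,0.5774,-0.2271,3.1323,22.8340,34.0708,-13.0673,-0.6320
30,-1.7922,-0.7867,2.2795,-0.6065,1.0437,-6.0256,1.1546,-3.1142,-0.4916,-0.3962,-0.0576,0.5788,-0.2555,11.0596,24.7764,35.3189,-13.4188,-0.6192
31,-1.8831,-0.7671,2.2322,-0.6124,1.0385,-6.0992,1.4625,-3.1861,-0.2997,-0.2825,-0.0390,0.5811,-0.2822,16.7961,26.1543,36.0649,-13.6820,-0.5912
32,-1.9741,-0.7437,2.1844,-0.6155,1.0348,-6.0261,1.6509,-3.1826,-0.1110,-0.2102,-0.0184,0.5841,-0.3070,20.8295,27.0797,36.4290,-13.8550,-0.5498
33,-2.0632,-0.7182,2.1371,-0.6160,1.0320,-5.8502,1.7505,-3.1334,0.0311,-0.1721,0.0038,0.5879,-0.3299,23.4871,27.5955,36.4774,-13.9142,-0.4981
34,-2.1491,-0.6916,2.0904,-0.6154,1.0295,-5.6047,1.7855,-3.0733,0.0690,-0.1608,0.0268,0.5921,-0.3507,,,,,


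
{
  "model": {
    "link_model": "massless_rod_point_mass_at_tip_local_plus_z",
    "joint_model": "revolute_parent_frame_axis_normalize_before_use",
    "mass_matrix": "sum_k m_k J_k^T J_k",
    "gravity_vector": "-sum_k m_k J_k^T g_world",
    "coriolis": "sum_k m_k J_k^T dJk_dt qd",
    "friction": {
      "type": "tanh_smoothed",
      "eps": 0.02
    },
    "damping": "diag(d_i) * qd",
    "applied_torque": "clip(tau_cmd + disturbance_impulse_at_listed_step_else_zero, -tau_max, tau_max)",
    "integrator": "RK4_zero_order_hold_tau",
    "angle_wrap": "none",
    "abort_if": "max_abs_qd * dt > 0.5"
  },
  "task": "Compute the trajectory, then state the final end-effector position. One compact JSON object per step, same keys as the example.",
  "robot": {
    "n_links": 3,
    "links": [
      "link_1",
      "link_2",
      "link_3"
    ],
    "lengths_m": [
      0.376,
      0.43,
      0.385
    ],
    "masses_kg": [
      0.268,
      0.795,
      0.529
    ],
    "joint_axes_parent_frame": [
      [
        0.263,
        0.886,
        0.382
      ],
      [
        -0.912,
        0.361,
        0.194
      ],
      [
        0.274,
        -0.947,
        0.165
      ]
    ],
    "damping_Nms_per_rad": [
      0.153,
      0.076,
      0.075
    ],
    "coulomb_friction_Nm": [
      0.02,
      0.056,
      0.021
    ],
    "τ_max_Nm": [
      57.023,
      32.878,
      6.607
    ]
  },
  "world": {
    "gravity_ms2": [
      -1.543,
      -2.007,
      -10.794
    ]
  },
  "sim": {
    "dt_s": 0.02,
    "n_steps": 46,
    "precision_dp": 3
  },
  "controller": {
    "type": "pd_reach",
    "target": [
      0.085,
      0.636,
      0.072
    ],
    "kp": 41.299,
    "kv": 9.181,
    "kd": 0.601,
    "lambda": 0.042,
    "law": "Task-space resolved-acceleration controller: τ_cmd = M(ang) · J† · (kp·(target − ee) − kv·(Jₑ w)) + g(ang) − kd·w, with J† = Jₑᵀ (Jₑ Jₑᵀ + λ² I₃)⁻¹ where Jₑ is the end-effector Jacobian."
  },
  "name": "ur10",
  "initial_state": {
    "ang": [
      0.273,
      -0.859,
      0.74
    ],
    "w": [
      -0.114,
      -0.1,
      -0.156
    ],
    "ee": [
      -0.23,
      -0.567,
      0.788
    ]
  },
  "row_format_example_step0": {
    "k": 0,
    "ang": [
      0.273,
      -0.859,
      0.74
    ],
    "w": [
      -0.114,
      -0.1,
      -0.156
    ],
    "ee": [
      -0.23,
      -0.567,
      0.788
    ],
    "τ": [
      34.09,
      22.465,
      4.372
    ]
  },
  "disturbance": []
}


{"k":1,"ang":[0.284,-0.844,0.799],"w":[1.167,1.573,5.903],"ee":[-0.229,-0.558,0.782],"\u03c4":[24.053,17.905,-0.01]}
{"k":2,"ang":[0.313,-0.803,0.941],"w":[1.724,2.539,8.201],"ee":[-0.22,-0.535,0.767],"\u03c4":[12.07,13.706,-1.169]}
{"k":3,"ang":[0.348,-0.746,1.11],"w":[1.803,3.185,8.726],"ee":[-0.202,-0.506,0.749],"\u03c4":[2.158,10.708,-1.25]}
{"k":4,"ang":[0.383,-0.677,1.283],"w":[1.618,3.706,8.594],"ee":[-0.178,-0.474,0.729],"\u03c4":[-5.329,8.811,-1.181]}
{"k":5,"ang":[0.412,-0.598,1.452],"w":[1.284,4.19,8.269],"ee":[-0.149,-0.442,0.708],"\u03c4":[-10.954,7.685,-1.234]}
{"k":6,"ang":[0.433,-0.51,1.613],"w":[0.855,4.672,7.923],"ee":[-0.119,-0.409,0.686],"\u03c4":[-15.214,7.021,-1.434]}
{"k":7,"ang":[0.445,-0.412,1.768],"w":[0.357,5.162,7.614],"ee":[-0.09,-0.377,0.665],"\u03c4":[-18.376,6.567,-1.736]}
{"k":8,"ang":[0.447,-0.303,1.918],"w":[-0.195,5.66,7.353],"ee":[-0.062,-0.344,0.644],"\u03c4":[-20.507,6.127,-2.076]}
{"k":9,"ang":[0.437,-0.185,2.063],"w":[-0.79,6.147,7.135],"ee":[-0.037,-0.312,0.625],"\u03c4":[-21.543,5.565,-2.396]}
{"k":10,"ang":[0.415,-0.058,2.203],"w":[-1.423,6.598,6.944],"ee":[-0.014,-0.278,0.607],"\u03c4":[-21.356,4.81,-2.644]}
{"k":11,"ang":[0.38,0.078,2.34],"w":[-2.09,6.975,6.768],"ee":[0.004,-0.243,0.591],"\u03c4":[-19.875,3.867,-2.786]}
{"k":12,"ang":[0.331,0.22,2.473],"w":[-2.791,7.235,6.6],"ee":[0.018,-0.207,0.577],"\u03c4":[-17.172,2.816,-2.8]}
{"k":13,"ang":[0.268,0.366,2.604],"w":[-3.531,7.337,6.438],"ee":[0.026,-0.169,0.564],"\u03c4":[-13.495,1.79,-2.687]}
{"k":14,"ang":[0.19,0.512,2.731],"w":[-4.319,7.247,6.291],"ee":[0.028,-0.131,0.55],"\u03c4":[-9.249,0.948,-2.458]}
{"k":15,"ang":[0.096,0.654,2.855],"w":[-5.16,6.943,6.161],"ee":[0.024,-0.092,0.537],"\u03c4":[-4.907,0.444,-2.133]}
{"k":16,"ang":[-0.016,0.788,2.977],"w":[-6.043,6.43,6.039],"ee":[0.015,-0.053,0.521],"\u03c4":[-0.905,0.399,-1.723]}
{"k":17,"ang":[-0.145,0.91,3.096],"w":[-6.929,5.752,5.887],"ee":[0.0,-0.016,0.503],"\u03c4":[2.446,0.9,-1.229]}
{"k":18,"ang":[-0.292,1.018,3.211],"w":[-7.747,5.003,5.65],"ee":[-0.018,0.02,0.484],"\u03c4":[4.983,1.948,-0.647]}
{"k":19,"ang":[-0.454,1.111,3.321],"w":[-8.414,4.311,5.279],"ee":[-0.038,0.055,0.463],"\u03c4":[6.328,2.0,0.004]}
{"k":20,"ang":[-0.627,1.19,3.422],"w":[-8.943,3.581,4.877],"ee":[-0.06,0.087,0.442],"\u03c4":[6.562,-0.351,0.621]}
{"k":21,"ang":[-0.811,1.25,3.518],"w":[-9.38,2.492,4.603],"ee":[-0.082,0.118,0.42],"\u03c4":[7.096,1.28,1.126]}
{"k":22,"ang":[-1.0,1.292,3.605],"w":[-9.441,1.69,4.118],"ee":[-0.104,0.148,0.398],"\u03c4":[7.096,3.537,1.702]}
{"k":23,"ang":[-1.187,1.321,3.682],"w":[-9.258,1.252,3.582],"ee":[-0.125,0.177,0.376],"\u03c4":[6.735,5.067,2.208]}
{"k":24,"ang":[-1.37,1.344,3.75],"w":[-9.01,1.041,3.143],"ee":[-0.144,0.205,0.353],"\u03c4":[6.299,5.951,2.563]}
{"k":25,"ang":[-1.548,1.364,3.809],"w":[-8.775,0.944,2.821],"ee":[-0.161,0.232,0.328],"\u03c4":[5.902,6.427,2.786]}
{"k":26,"ang":[-1.721,1.383,3.864],"w":[-8.562,0.895,2.587],"ee":[-0.174,0.258,0.303],"\u03c4":[5.553,6.67,2.922]}
{"k":27,"ang":[-1.891,1.4,3.914],"w":[-8.361,0.863,2.408],"ee":[-0.184,0.282,0.277],"\u03c4":[5.234,6.778,3.005]}
{"k":28,"ang":[-2.056,1.417,3.96],"w":[-8.155,0.833,2.26],"ee":[-0.191,0.305,0.25],"\u03c4":[4.919,6.802,3.058]}
{"k":29,"ang":[-2.217,1.433,4.004],"w":[-7.93,0.801,2.13],"ee":[-0.194,0.327,0.223],"\u03c4":[4.593,6.762,3.089]}
{"k":30,"ang":[-2.373,1.449,4.046],"w":[-7.68,0.766,2.011],"ee":[-0.193,0.347,0.196],"\u03c4":[4.248,6.663,3.105]}
{"k":31,"ang":[-2.524,1.464,4.085],"w":[-7.402,0.729,1.901],"ee":[-0.19,0.365,0.171],"\u03c4":[3.881,6.509,3.105]}
{"k":32,"ang":[-2.669,1.478,4.122],"w":[-7.098,0.693,1.8],"ee":[-0.185,0.381,0.147],"\u03c4":[3.496,6.302,3.09]}
{"k":33,"ang":[-2.808,1.492,4.157],"w":[-6.773,0.658,1.708],"ee":[-0.177,0.396,0.124],"\u03c4":[3.099,6.046,3.06]}
{"k":34,"ang":[-2.94,1.504,4.19],"w":[-6.432,0.626,1.625],"ee":[-0.167,0.409,0.103],"\u03c4":[2.696,5.75,3.016]}
{"k":35,"ang":[-3.066,1.517,4.222],"w":[-6.082,0.596,1.553],"ee":[-0.157,0.421,0.084],"\u03c4":[2.294,5.421,2.959]}
{"k":36,"ang":[-3.184,1.528,4.253],"w":[-5.731,0.568,1.491],"ee":[-0.145,0.431,0.068],"\u03c4":[1.9,5.069,2.892]}
{"k":37,"ang":[-3.295,1.539,4.282],"w":[-5.383,0.543,1.438],"ee":[-0.134,0.44,0.053],"\u03c4":[1.522,4.703,2.816]}
{"k":38,"ang":[-3.4,1.55,4.31],"w":[-5.045,0.52,1.393],"ee":[-0.122,0.448,0.04],"\u03c4":[1.164,4.329,2.735]}
{"k":39,"ang":[-3.497,1.56,4.338],"w":[-4.719,0.498,1.355],"ee":[-0.11,0.455,0.029],"\u03c4":[0.831,3.954,2.651]}
{"k":40,"ang":[-3.589,1.57,4.365],"w":[-4.409,0.476,1.323],"ee":[-0.099,0.461,0.02],"\u03c4":[0.526,3.583,2.565]}
{"k":41,"ang":[-3.674,1.579,4.391],"w":[-4.116,0.455,1.295],"ee":[-0.088,0.467,0.012],"\u03c4":[0.252,3.218,2.481]}
{"k":42,"ang":[-3.754,1.588,4.416],"w":[-3.839,0.433,1.27],"ee":[-0.077,0.472,0.006],"\u03c4":[0.01,2.861,2.401]}
{"k":43,"ang":[-3.828,1.596,4.442],"w":[-3.58,0.411,1.247],"ee":[-0.068,0.477,0.0],"\u03c4":[-0.2,2.513,2.324]}
{"k":44,"ang":[-3.897,1.604,4.466],"w":[-3.335,0.387,1.223],"ee":[-0.059,0.482,-0.004],"\u03c4":[-0.38,2.175,2.253]}
{"k":45,"ang":[-3.961,1.612,4.49],"w":[-3.104,0.361,1.199],"ee":[-0.051,0.486,-0.007],"\u03c4":[-0.531,1.848,2.189]}
{"k":46,"ang":[-4.021,1.618,4.514],"w":[-2.885,0.333,1.172],"ee":[-0.043,0.491,-0.01]}
{"summary": "final ee position (m): -0.043 0.491 -0.010"}


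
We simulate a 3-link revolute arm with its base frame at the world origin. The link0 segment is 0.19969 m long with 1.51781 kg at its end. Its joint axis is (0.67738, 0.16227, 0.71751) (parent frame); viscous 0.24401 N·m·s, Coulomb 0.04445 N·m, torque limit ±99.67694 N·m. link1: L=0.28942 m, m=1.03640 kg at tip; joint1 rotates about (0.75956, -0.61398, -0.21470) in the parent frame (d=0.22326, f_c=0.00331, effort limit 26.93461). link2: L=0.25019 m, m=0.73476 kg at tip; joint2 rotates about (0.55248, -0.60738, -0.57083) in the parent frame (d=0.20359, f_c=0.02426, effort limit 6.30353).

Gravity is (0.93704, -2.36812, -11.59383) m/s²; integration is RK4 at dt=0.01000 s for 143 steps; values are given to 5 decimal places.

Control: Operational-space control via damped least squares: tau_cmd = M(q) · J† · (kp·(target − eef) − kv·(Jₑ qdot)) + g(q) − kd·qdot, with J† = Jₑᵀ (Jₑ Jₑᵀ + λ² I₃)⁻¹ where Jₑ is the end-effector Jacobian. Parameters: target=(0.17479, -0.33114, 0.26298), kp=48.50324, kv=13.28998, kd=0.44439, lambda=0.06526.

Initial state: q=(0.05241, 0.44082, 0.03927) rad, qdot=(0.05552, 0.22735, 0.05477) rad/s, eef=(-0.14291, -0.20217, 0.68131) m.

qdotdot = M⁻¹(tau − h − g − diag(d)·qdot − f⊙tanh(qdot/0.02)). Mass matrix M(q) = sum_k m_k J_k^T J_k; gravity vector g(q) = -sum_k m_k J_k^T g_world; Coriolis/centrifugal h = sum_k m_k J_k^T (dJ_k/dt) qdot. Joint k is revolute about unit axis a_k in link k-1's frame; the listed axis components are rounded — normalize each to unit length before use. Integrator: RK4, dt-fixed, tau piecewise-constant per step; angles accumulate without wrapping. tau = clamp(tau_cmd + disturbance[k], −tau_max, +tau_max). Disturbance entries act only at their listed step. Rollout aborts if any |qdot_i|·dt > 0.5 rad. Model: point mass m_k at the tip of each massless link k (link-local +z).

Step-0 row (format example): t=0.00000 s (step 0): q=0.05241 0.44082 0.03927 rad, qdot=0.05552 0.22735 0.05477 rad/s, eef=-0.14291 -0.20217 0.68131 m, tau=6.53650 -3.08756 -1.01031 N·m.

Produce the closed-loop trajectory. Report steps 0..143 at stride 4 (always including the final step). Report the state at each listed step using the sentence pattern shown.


t=0.04000 s (step 4): q=0.07252 0.44353 0.04036 rad, qdot=0.86526 -0.05375 0.00073 rad/s, eef=-0.13873 -0.21450 0.67818 m, tau=1.22224 -3.59483 -0.93958 N·m.
t=0.08000 s (step 8): q=0.11612 0.43882 0.03993 rad, qdot=1.26908 -0.16215 -0.01998 rad/s, eef=-0.12533 -0.23693 0.67364 m, tau=-2.00155 -4.01428 -0.93058 N·m.
t=0.12000 s (step 12): q=0.17099 0.43177 0.03884 rad, qdot=1.44911 -0.18071 -0.03299 rad/s, eef=-0.10718 -0.26386 0.66723 m, tau=-4.03951 -4.38183 -0.95020 N·m.
t=0.16000 s (step 16): q=0.23034 0.42489 0.03743 rad, qdot=1.50458 -0.15958 -0.03643 rad/s, eef=-0.08673 -0.29207 0.65889 m, tau=-5.39292 -4.70649 -0.98524 N·m.
t=0.20000 s (step 20): q=0.29039 0.41919 0.03603 rad, qdot=1.49043 -0.12415 -0.03297 rad/s, eef=-0.06537 -0.31976 0.64884 m, tau=-6.33850 -4.99304 -1.02635 N·m.
t=0.24000 s (step 24): q=0.34904 0.41498 0.03484 rad, qdot=1.43769 -0.08641 -0.02659 rad/s, eef=-0.04395 -0.34596 0.63742 m, tau=-7.02998 -5.24534 -1.06758 N·m.
t=0.28000 s (step 28): q=0.40512 0.41223 0.03391 rad, qdot=1.36426 -0.05164 -0.02009 rad/s, eef=-0.02296 -0.37018 0.62500 m, tau=-7.55437 -5.46686 -1.10584 N·m.
t=0.32000 s (step 32): q=0.45803 0.41078 0.03323 rad, qdot=1.28069 -0.02198 -0.01456 rad/s, eef=-0.00273 -0.39224 0.61194 m, tau=-7.96251 -5.66084 -1.14007 N·m.
t=0.36000 s (step 36): q=0.50751 0.41039 0.03275 rad, qdot=1.19334 0.00171 -0.00978 rad/s, eef=0.01656 -0.41208 0.59858 m, tau=-8.28555 -5.82983 -1.17025 N·m.
t=0.40000 s (step 40): q=0.55349 0.41083 0.03245 rad, qdot=1.10602 0.01977 -0.00598 rad/s, eef=0.03480 -0.42979 0.58517 m, tau=-8.54352 -5.97642 -1.19644 N·m.
t=0.44000 s (step 44): q=0.59602 0.41190 0.03228 rad, qdot=1.02090 0.03317 -0.00308 rad/s, eef=0.05194 -0.44550 0.57193 m, tau=-8.75010 -6.10426 -1.21931 N·m.
t=0.48000 s (step 48): q=0.63520 0.41342 0.03221 rad, qdot=0.93935 0.04267 -0.00068 rad/s, eef=0.06795 -0.45935 0.55904 m, tau=-8.91544 -6.21597 -1.23944 N·m.
t=0.52000 s (step 52): q=0.67122 0.41526 0.03224 rad, qdot=0.86215 0.04890 0.00137 rad/s, eef=0.08284 -0.47153 0.54661 m, tau=-9.04731 -6.31346 -1.25717 N·m.
t=0.56000 s (step 56): q=0.70424 0.41729 0.03234 rad, qdot=0.78974 0.05248 0.00315 rad/s, eef=0.09663 -0.48221 0.53474 m, tau=-9.15189 -6.39841 -1.27274 N·m.
t=0.60000 s (step 60): q=0.73446 0.41942 0.03251 rad, qdot=0.72227 0.05396 0.00470 rad/s, eef=0.10936 -0.49155 0.52349 m, tau=-9.23420 -6.47234 -1.28639 N·m.
t=0.64000 s (step 64): q=0.76209 0.42157 0.03273 rad, qdot=0.65973 0.05379 0.00606 rad/s, eef=0.12109 -0.49971 0.51289 m, tau=-9.29837 -6.53666 -1.29833 N·m.
t=0.68000 s (step 68): q=0.78730 0.42370 0.03300 rad, qdot=0.60200 0.05239 0.00728 rad/s, eef=0.13187 -0.50684 0.50295 m, tau=-9.34782 -6.59262 -1.30875 N·m.
t=0.72000 s (step 72): q=0.81031 0.42575 0.03332 rad, qdot=0.54889 0.05007 0.00837 rad/s, eef=0.14175 -0.51305 0.49369 m, tau=-9.38539 -6.64133 -1.31783 N·m.
t=0.76000 s (step 76): q=0.83127 0.42769 0.03368 rad, qdot=0.50014 0.04710 0.00937 rad/s, eef=0.15081 -0.51847 0.48508 m, tau=-9.41340 -6.68378 -1.32574 N·m.
t=0.80000 s (step 80): q=0.85037 0.42950 0.03408 rad, qdot=0.45551 0.04368 0.01030 rad/s, eef=0.15909 -0.52320 0.47711 m, tau=-9.43379 -6.72082 -1.33262 N·m.
t=0.84000 s (step 84): q=0.86777 0.43118 0.03451 rad, qdot=0.41472 0.03997 0.01117 rad/s, eef=0.16666 -0.52733 0.46976 m, tau=-9.44812 -6.75321 -1.33859 N·m.
t=0.88000 s (step 88): q=0.88360 0.43270 0.03498 rad, qdot=0.37748 0.03611 0.01201 rad/s, eef=0.17358 -0.53093 0.46299 m, tau=-9.45767 -6.78159 -1.34376 N·m.
t=0.92000 s (step 92): q=0.89801 0.43406 0.03548 rad, qdot=0.34353 0.03219 0.01284 rad/s, eef=0.17989 -0.53407 0.45677 m, tau=-9.46349 -6.80650 -1.34823 N·m.
t=0.96000 s (step 96): q=0.91112 0.43527 0.03601 rad, qdot=0.31260 0.02827 0.01365 rad/s, eef=0.18565 -0.53681 0.45107 m, tau=-9.46640 -6.82844 -1.35208 N·m.
t=1.00000 s (step 100): q=0.92305 0.43632 0.03658 rad, qdot=0.28445 0.02441 0.01448 rad/s, eef=0.19091 -0.53921 0.44586 m, tau=-9.46709 -6.84780 -1.35539 N·m.
t=1.04000 s (step 104): q=0.93391 0.43722 0.03718 rad, qdot=0.25885 0.02065 0.01532 rad/s, eef=0.19570 -0.54131 0.44110 m, tau=-9.46608 -6.86496 -1.35821 N·m.
t=1.08000 s (step 108): q=0.94379 0.43797 0.03781 rad, qdot=0.23557 0.01701 0.01618 rad/s, eef=0.20007 -0.54314 0.43676 m, tau=-9.46381 -6.88020 -1.36061 N·m.
t=1.12000 s (step 112): q=0.95279 0.43858 0.03848 rad, qdot=0.21441 0.01349 0.01709 rad/s, eef=0.20406 -0.54475 0.43281 m, tau=-9.46061 -6.89379 -1.36262 N·m.
t=1.16000 s (step 116): q=0.96097 0.43905 0.03918 rad, qdot=0.19518 0.01011 0.01804 rad/s, eef=0.20770 -0.54615 0.42921 m, tau=-9.45674 -6.90595 -1.36430 N·m.
t=1.20000 s (step 120): q=0.96843 0.43939 0.03993 rad, qdot=0.17773 0.00687 0.01905 rad/s, eef=0.21102 -0.54737 0.42595 m, tau=-9.45242 -6.91687 -1.36568 N·m.
t=1.24000 s (step 124): q=0.97521 0.43960 0.04071 rad, qdot=0.16188 0.00374 0.02014 rad/s, eef=0.21405 -0.54843 0.42300 m, tau=-9.44780 -6.92671 -1.36679 N·m.
t=1.28000 s (step 128): q=0.98140 0.43969 0.04154 rad, qdot=0.14750 0.00071 0.02133 rad/s, eef=0.21682 -0.54936 0.42033 m, tau=-9.44300 -6.93559 -1.36765 N·m.
t=1.32000 s (step 132): q=0.98703 0.43965 0.04243 rad, qdot=0.13445 -0.00224 0.02264 rad/s, eef=0.21935 -0.55017 0.41791 m, tau=-9.43812 -6.94363 -1.36829 N·m.
t=1.36000 s (step 136): q=0.99217 0.43951 0.04336 rad, qdot=0.12263 -0.00513 0.02410 rad/s, eef=0.22167 -0.55087 0.41574 m, tau=-9.43323 -6.95092 -1.36873 N·m.
t=1.40000 s (step 140): q=0.99686 0.43924 0.04436 rad, qdot=0.11192 -0.00800 0.02573 rad/s, eef=0.22378 -0.55147 0.41378 m, tau=-9.42836 -6.95754 -1.36898 N·m.
t=1.43000 s (step 143): q=1.00010 0.43897 0.04515 rad, qdot=0.10456 -0.01015 0.02709 rad/s, eef=0.22525 -0.55187 0.41245 m.


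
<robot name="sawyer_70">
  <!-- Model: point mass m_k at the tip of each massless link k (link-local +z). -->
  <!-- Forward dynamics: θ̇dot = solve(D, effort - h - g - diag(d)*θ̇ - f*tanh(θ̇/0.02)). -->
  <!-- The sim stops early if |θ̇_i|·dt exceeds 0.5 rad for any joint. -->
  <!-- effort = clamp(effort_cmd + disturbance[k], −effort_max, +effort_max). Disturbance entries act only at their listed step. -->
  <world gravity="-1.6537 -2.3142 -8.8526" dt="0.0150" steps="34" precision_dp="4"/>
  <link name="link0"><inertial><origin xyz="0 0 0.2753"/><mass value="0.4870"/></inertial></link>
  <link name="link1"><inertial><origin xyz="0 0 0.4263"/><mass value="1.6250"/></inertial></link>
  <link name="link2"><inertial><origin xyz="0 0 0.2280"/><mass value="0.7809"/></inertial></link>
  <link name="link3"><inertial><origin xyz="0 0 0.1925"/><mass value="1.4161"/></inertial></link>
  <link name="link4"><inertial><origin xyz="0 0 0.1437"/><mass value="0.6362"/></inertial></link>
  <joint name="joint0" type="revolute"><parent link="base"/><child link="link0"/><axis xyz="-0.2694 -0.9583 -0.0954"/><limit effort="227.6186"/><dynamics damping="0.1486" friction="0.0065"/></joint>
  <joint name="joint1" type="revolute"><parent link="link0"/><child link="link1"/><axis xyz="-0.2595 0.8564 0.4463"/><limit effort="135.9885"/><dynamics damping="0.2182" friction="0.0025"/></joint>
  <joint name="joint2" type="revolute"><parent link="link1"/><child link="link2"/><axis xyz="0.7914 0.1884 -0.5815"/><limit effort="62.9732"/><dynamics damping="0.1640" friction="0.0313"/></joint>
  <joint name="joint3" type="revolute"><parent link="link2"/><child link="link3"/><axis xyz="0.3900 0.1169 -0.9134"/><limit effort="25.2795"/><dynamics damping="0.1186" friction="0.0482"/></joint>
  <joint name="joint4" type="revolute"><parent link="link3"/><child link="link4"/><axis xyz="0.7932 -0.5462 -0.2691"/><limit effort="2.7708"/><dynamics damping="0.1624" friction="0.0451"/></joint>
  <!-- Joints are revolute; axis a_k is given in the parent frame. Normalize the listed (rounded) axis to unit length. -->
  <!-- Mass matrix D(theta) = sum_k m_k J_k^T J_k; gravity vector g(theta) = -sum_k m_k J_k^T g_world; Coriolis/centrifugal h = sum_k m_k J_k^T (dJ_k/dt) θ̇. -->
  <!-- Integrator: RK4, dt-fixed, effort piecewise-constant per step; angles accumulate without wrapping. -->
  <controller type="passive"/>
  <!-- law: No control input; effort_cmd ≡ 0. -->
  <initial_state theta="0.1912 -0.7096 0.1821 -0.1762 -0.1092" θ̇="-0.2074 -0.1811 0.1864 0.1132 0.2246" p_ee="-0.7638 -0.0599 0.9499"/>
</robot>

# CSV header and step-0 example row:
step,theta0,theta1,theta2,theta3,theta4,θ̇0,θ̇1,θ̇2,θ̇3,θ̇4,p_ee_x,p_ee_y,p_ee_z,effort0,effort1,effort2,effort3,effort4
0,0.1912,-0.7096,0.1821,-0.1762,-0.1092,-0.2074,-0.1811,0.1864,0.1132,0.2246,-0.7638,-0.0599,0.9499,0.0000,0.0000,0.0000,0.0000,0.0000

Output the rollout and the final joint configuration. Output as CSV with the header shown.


step,theta0,theta1,theta2,theta3,theta4,θ̇0,θ̇1,θ̇2,θ̇3,θ̇4,p_ee_x,p_ee_y,p_ee_z,effort0,effort1,effort2,effort3,effort4
1,0.1866,-0.7158,0.1847,-0.1731,-0.1098,-0.4065,-0.6291,0.1787,0.2141,-0.2332,-0.7633,-0.0628,0.9490,0.0000,0.0000,0.0000,0.0000,0.0000
2,0.1791,-0.7283,0.1876,-0.1703,-0.1153,-0.5868,-1.0391,0.2235,0.1462,-0.4828,-0.7639,-0.0660,0.9463,0.0000,0.0000,0.0000,0.0000,0.0000
3,0.1690,-0.7468,0.1915,-0.1688,-0.1240,-0.7519,-1.4215,0.3041,0.0433,-0.6646,-0.7656,-0.0696,0.9415,0.0000,0.0000,0.0000,0.0000,0.0000
4,0.1566,-0.7709,0.1968,-0.1684,-0.1351,-0.9081,-1.7906,0.3651,0.1516,-0.8341,-0.7684,-0.0737,0.9348,0.0000,0.0000,0.0000,0.0000,0.0000
5,0.1420,-0.8001,0.2036,-0.1675,-0.1483,-1.0392,-2.1144,0.5054,0.1210,-0.9463,-0.7722,-0.0784,0.9260,0.0000,0.0000,0.0000,0.0000,0.0000
6,0.1256,-0.8339,0.2128,-0.1672,-0.1629,-1.1465,-2.3976,0.6898,0.1029,-1.0361,-0.7771,-0.0838,0.9150,0.0000,0.0000,0.0000,0.0000,0.0000
7,0.1079,-0.8716,0.2253,-0.1674,-0.1787,-1.2234,-2.6287,0.9335,0.0445,-1.1012,-0.7828,-0.0898,0.9018,0.0000,0.0000,0.0000,0.0000,0.0000
8,0.0892,-0.9123,0.2417,-0.1684,-0.1954,-1.2661,-2.8027,1.2244,-0.0163,-1.1513,-0.7894,-0.0965,0.8863,0.0000,0.0000,0.0000,0.0000,0.0000
9,0.0701,-0.9553,0.2624,-0.1687,-0.2131,-1.2684,-2.9097,1.5705,-0.1339,-1.1768,-0.7968,-0.1040,0.8685,0.0000,0.0000,0.0000,0.0000,0.0000
10,0.0512,-0.9994,0.2882,-0.1694,-0.2312,-1.2332,-2.9603,1.9043,-0.0824,-1.2159,-0.8048,-0.1123,0.8481,0.0000,0.0000,0.0000,0.0000,0.0000
11,0.0333,-1.0438,0.3194,-0.1701,-0.2496,-1.1505,-2.9361,2.2820,-0.1279,-1.2234,-0.8135,-0.1213,0.8252,0.0000,0.0000,0.0000,0.0000,0.0000
12,0.0169,-1.0874,0.3561,-0.1708,-0.2682,-1.0243,-2.8509,2.6443,-0.0891,-1.2241,-0.8227,-0.1310,0.7997,0.0000,0.0000,0.0000,0.0000,0.0000
13,0.0027,-1.1291,0.3982,-0.1709,-0.2865,-0.8529,-2.7045,2.9983,-0.0440,-1.2002,-0.8323,-0.1414,0.7714,0.0000,0.0000,0.0000,0.0000,0.0000
14,-0.0085,-1.1683,0.4454,-0.1701,-0.3044,-0.6380,-2.5058,3.3240,0.0419,-1.1518,-0.8422,-0.1525,0.7402,0.0000,0.0000,0.0000,0.0000,0.0000
15,-0.0162,-1.2041,0.4977,-0.1694,-0.3210,-0.3810,-2.2619,3.6152,0.1570,-1.0729,-0.8522,-0.1640,0.7061,0.0000,0.0000,0.0000,0.0000,0.0000
16,-0.0197,-1.2359,0.5542,-0.1673,-0.3360,-0.0798,-1.9714,3.9085,0.1361,-0.9303,-0.8622,-0.1760,0.6689,0.0000,0.0000,0.0000,0.0000,0.0000
17,-0.0184,-1.2631,0.6147,-0.1649,-0.3487,0.2588,-1.6543,4.1444,0.1872,-0.7563,-0.8719,-0.1882,0.6287,0.0000,0.0000,0.0000,0.0000,0.0000
18,-0.0117,-1.2854,0.6783,-0.1615,-0.3585,0.6347,-1.3146,4.3305,0.2673,-0.5412,-0.8810,-0.2005,0.5853,0.0000,0.0000,0.0000,0.0000,0.0000
19,0.0008,-1.3025,0.7444,-0.1569,-0.3647,1.0466,-0.9575,4.4698,0.3541,-0.2804,-0.8894,-0.2128,0.5388,0.0000,0.0000,0.0000,0.0000,0.0000
20,0.0198,-1.3141,0.8122,-0.1509,-0.3667,1.4924,-0.5892,4.5616,0.4478,-0.0000,-0.8966,-0.2250,0.4893,0.0000,0.0000,0.0000,0.0000,0.0000
21,0.0457,-1.3201,0.8810,-0.1434,-0.3650,1.9694,-0.2176,4.6056,0.5572,0.2233,-0.9023,-0.2367,0.4370,0.0000,0.0000,0.0000,0.0000,0.0000
22,0.0790,-1.3206,0.9501,-0.1344,-0.3596,2.4739,0.1564,4.6039,0.6343,0.5158,-0.9062,-0.2478,0.3822,0.0000,0.0000,0.0000,0.0000,0.0000
23,0.1201,-1.3155,1.0188,-0.1244,-0.3492,3.0002,0.5258,4.5475,0.6983,0.8726,-0.9080,-0.2582,0.3251,0.0000,0.0000,0.0000,0.0000,0.0000
24,0.1691,-1.3049,1.0862,-0.1135,-0.3332,3.5415,0.8840,4.4282,0.7655,1.2755,-0.9075,-0.2676,0.2661,0.0000,0.0000,0.0000,0.0000,0.0000
25,0.2264,-1.2890,1.1513,-0.1014,-0.3108,4.0902,1.2245,4.2377,0.8495,1.7063,-0.9047,-0.2760,0.2056,0.0000,0.0000,0.0000,0.0000,0.0000
26,0.2918,-1.2682,1.2130,-0.0878,-0.2819,4.6380,1.5423,3.9688,0.9601,2.1476,-0.8994,-0.2831,0.1441,0.0000,0.0000,0.0000,0.0000,0.0000
27,0.3655,-1.2429,1.2700,-0.0724,-0.2464,5.1780,1.8357,3.6175,1.1020,2.5840,-0.8917,-0.2891,0.0819,0.0000,0.0000,0.0000,0.0000,0.0000
28,0.4471,-1.2133,1.3211,-0.0546,-0.2045,5.7067,2.1092,3.1861,1.2751,3.0048,-0.8817,-0.2938,0.0198,0.0000,0.0000,0.0000,0.0000,0.0000
29,0.5366,-1.1796,1.3652,-0.0340,-0.1564,6.2259,2.3773,2.6855,1.4778,3.4043,-0.8698,-0.2974,-0.0421,0.0000,0.0000,0.0000,0.0000,0.0000
30,0.6339,-1.1418,1.4014,-0.0102,-0.1025,6.7460,2.6677,2.1386,1.7148,3.7803,-0.8563,-0.3000,-0.1033,0.0000,0.0000,0.0000,0.0000,0.0000
31,0.7391,-1.0993,1.4293,0.0177,-0.0431,7.2863,3.0242,1.5820,2.0069,4.1256,-0.8416,-0.3020,-0.1635,0.0000,0.0000,0.0000,0.0000,0.0000
32,0.8527,-1.0505,1.4491,0.0505,0.0210,7.8735,3.5054,1.0685,2.3907,4.4140,-0.8262,-0.3036,-0.2226,0.0000,0.0000,0.0000,0.0000,0.0000
33,0.9757,-0.9932,1.4619,0.0899,0.0887,8.5327,4.1732,0.6686,2.8872,4.5770,-0.8104,-0.3048,-0.2803,0.0000,0.0000,0.0000,0.0000,0.0000
34,1.1091,-0.9242,1.4701,0.1373,0.1571,9.2601,5.0519,0.4541,3.4130,4.4785,-0.7946,-0.3055,-0.3365,,,,,
# final theta (rad): 1.1091 -0.9242 1.4701 0.1373 0.1571


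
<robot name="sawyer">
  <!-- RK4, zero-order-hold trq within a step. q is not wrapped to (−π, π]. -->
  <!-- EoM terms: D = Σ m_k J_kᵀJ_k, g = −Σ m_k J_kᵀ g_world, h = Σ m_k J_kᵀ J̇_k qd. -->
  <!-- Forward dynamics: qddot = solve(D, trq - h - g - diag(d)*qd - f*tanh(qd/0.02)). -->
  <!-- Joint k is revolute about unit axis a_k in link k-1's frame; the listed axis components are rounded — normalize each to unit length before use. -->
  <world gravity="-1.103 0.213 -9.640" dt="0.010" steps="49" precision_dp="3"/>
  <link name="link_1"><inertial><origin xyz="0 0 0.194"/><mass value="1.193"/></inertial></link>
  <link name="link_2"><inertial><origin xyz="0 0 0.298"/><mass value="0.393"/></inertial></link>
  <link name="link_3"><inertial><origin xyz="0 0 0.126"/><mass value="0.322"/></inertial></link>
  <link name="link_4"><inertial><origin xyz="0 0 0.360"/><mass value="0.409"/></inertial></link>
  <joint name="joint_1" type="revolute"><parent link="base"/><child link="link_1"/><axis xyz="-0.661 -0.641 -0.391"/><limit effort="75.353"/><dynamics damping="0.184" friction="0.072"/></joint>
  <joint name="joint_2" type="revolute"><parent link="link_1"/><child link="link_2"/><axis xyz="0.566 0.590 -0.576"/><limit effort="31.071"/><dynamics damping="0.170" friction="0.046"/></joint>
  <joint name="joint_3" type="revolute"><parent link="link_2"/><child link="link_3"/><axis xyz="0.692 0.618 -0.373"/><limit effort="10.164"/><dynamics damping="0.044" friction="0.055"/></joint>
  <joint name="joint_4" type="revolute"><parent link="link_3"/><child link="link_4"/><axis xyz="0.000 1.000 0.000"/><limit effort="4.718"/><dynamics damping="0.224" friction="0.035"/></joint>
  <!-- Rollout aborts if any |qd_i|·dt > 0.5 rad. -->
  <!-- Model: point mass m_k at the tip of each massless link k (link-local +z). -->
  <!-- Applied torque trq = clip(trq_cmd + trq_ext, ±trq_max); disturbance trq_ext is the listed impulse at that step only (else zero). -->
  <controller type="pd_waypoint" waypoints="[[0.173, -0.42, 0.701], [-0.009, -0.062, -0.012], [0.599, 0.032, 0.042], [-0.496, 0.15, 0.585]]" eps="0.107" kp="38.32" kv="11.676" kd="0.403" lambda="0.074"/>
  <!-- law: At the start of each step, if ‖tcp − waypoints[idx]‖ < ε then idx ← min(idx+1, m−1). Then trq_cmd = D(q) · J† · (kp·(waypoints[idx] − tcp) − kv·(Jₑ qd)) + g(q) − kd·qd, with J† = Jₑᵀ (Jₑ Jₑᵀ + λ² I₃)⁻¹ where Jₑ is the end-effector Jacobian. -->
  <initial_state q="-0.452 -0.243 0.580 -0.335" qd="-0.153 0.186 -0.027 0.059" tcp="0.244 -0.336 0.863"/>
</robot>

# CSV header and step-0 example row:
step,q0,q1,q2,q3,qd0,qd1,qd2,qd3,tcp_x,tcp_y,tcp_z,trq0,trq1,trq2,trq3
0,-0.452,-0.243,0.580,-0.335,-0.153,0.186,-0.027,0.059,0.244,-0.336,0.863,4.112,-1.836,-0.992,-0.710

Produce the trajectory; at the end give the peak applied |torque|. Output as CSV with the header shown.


step,q0,q1,q2,q3,qd0,qd1,qd2,qd3,tcp_x,tcp_y,tcp_z,trq0,trq1,trq2,trq3
1,-0.453,-0.242,0.582,-0.335,-0.108,0.089,0.310,-0.110,0.246,-0.337,0.862,4.136,-1.816,-1.145,-0.595
2,-0.454,-0.241,0.585,-0.337,-0.049,0.086,0.467,-0.188,0.247,-0.339,0.861,4.085,-1.796,-1.202,-0.532
3,-0.454,-0.240,0.591,-0.339,-0.000,0.088,0.558,-0.224,0.249,-0.340,0.859,4.013,-1.765,-1.223,-0.493
4,-0.454,-0.239,0.596,-0.341,0.024,0.064,0.614,-0.236,0.250,-0.342,0.858,3.937,-1.715,-1.227,-0.468
5,-0.454,-0.239,0.603,-0.344,0.046,0.049,0.644,-0.238,0.250,-0.343,0.857,3.860,-1.668,-1.219,-0.449
6,-0.453,-0.238,0.609,-0.346,0.068,0.043,0.660,-0.235,0.251,-0.344,0.856,3.783,-1.625,-1.205,-0.434
7,-0.452,-0.238,0.616,-0.348,0.089,0.042,0.670,-0.229,0.252,-0.346,0.855,3.709,-1.586,-1.191,-0.422
8,-0.451,-0.237,0.623,-0.350,0.109,0.042,0.678,-0.222,0.252,-0.347,0.854,3.639,-1.550,-1.176,-0.411
9,-0.450,-0.237,0.629,-0.353,0.128,0.042,0.685,-0.215,0.253,-0.348,0.852,3.574,-1.516,-1.163,-0.401
10,-0.449,-0.236,0.636,-0.355,0.146,0.042,0.691,-0.208,0.253,-0.349,0.851,3.513,-1.484,-1.150,-0.393
11,-0.447,-0.236,0.643,-0.357,0.162,0.042,0.696,-0.200,0.253,-0.349,0.851,3.455,-1.455,-1.139,-0.385
12,-0.446,-0.236,0.650,-0.359,0.178,0.043,0.702,-0.192,0.253,-0.350,0.850,3.401,-1.428,-1.129,-0.379
13,-0.444,-0.235,0.657,-0.361,0.193,0.044,0.707,-0.184,0.253,-0.351,0.849,3.351,-1.403,-1.121,-0.373
14,-0.442,-0.235,0.664,-0.362,0.207,0.045,0.712,-0.175,0.253,-0.352,0.848,3.303,-1.379,-1.113,-0.367
15,-0.440,-0.234,0.671,-0.364,0.220,0.047,0.717,-0.167,0.253,-0.352,0.847,3.258,-1.358,-1.107,-0.363
16,-0.437,-0.234,0.679,-0.366,0.233,0.049,0.722,-0.159,0.253,-0.353,0.846,3.215,-1.338,-1.101,-0.359
17,-0.435,-0.233,0.686,-0.367,0.245,0.050,0.728,-0.150,0.253,-0.354,0.845,3.175,-1.319,-1.096,-0.356
18,-0.433,-0.233,0.693,-0.369,0.257,0.053,0.733,-0.142,0.252,-0.354,0.845,3.136,-1.302,-1.092,-0.353
19,-0.430,-0.232,0.701,-0.370,0.268,0.055,0.738,-0.133,0.252,-0.355,0.844,3.099,-1.286,-1.089,-0.351
20,-0.427,-0.232,0.708,-0.371,0.279,0.058,0.743,-0.124,0.252,-0.355,0.843,3.064,-1.271,-1.087,-0.350
21,-0.424,-0.231,0.715,-0.373,0.290,0.060,0.747,-0.116,0.252,-0.356,0.842,3.030,-1.257,-1.086,-0.349
22,-0.421,-0.230,0.723,-0.374,0.300,0.063,0.752,-0.107,0.251,-0.356,0.842,2.997,-1.244,-1.085,-0.348
23,-0.418,-0.230,0.730,-0.375,0.310,0.066,0.757,-0.098,0.251,-0.356,0.841,2.965,-1.232,-1.084,-0.348
24,-0.415,-0.229,0.738,-0.376,0.319,0.069,0.761,-0.089,0.250,-0.357,0.840,2.934,-1.221,-1.084,-0.348
25,-0.412,-0.228,0.746,-0.377,0.329,0.073,0.766,-0.080,0.250,-0.357,0.840,2.904,-1.210,-1.085,-0.349
26,-0.409,-0.228,0.753,-0.377,0.337,0.076,0.770,-0.071,0.249,-0.357,0.839,2.874,-1.200,-1.086,-0.350
27,-0.405,-0.227,0.761,-0.378,0.346,0.079,0.774,-0.061,0.249,-0.358,0.838,2.845,-1.190,-1.088,-0.351
28,-0.402,-0.226,0.769,-0.379,0.354,0.083,0.777,-0.052,0.248,-0.358,0.837,2.816,-1.181,-1.090,-0.353
29,-0.398,-0.225,0.777,-0.379,0.361,0.086,0.781,-0.043,0.248,-0.358,0.837,2.787,-1.172,-1.092,-0.355
30,-0.395,-0.224,0.784,-0.379,0.369,0.089,0.784,-0.035,0.247,-0.359,0.836,2.759,-1.163,-1.095,-0.357
31,-0.391,-0.223,0.792,-0.380,0.376,0.092,0.787,-0.027,0.247,-0.359,0.835,2.730,-1.155,-1.099,-0.359
32,-0.387,-0.223,0.800,-0.380,0.382,0.095,0.791,-0.020,0.246,-0.359,0.834,2.702,-1.147,-1.102,-0.360
33,-0.383,-0.222,0.808,-0.380,0.388,0.098,0.794,-0.014,0.245,-0.359,0.834,2.673,-1.139,-1.106,-0.361
34,-0.379,-0.221,0.816,-0.380,0.393,0.101,0.797,-0.009,0.245,-0.360,0.833,2.643,-1.131,-1.111,-0.361
35,-0.375,-0.220,0.824,-0.380,0.397,0.104,0.800,-0.006,0.244,-0.360,0.832,2.614,-1.124,-1.115,-0.361
36,-0.371,-0.218,0.832,-0.380,0.401,0.107,0.802,-0.002,0.243,-0.360,0.831,2.584,-1.116,-1.120,-0.361
37,-0.367,-0.217,0.840,-0.380,0.404,0.109,0.804,0.000,0.243,-0.360,0.830,2.554,-1.108,-1.124,-0.361
38,-0.363,-0.216,0.848,-0.380,0.407,0.112,0.805,0.003,0.242,-0.361,0.830,2.524,-1.101,-1.129,-0.361
39,-0.359,-0.215,0.856,-0.380,0.410,0.114,0.805,0.006,0.241,-0.361,0.829,2.494,-1.094,-1.134,-0.361
40,-0.355,-0.214,0.864,-0.380,0.412,0.117,0.805,0.008,0.240,-0.361,0.828,2.463,-1.087,-1.139,-0.361
41,-0.351,-0.213,0.872,-0.380,0.413,0.119,0.804,0.011,0.240,-0.361,0.827,2.433,-1.081,-1.144,-0.362
42,-0.347,-0.212,0.880,-0.380,0.414,0.121,0.803,0.013,0.239,-0.362,0.826,2.404,-1.074,-1.149,-0.363
43,-0.343,-0.210,0.888,-0.380,0.414,0.123,0.801,0.016,0.238,-0.362,0.825,2.374,-1.068,-1.155,-0.364
44,-0.339,-0.209,0.896,-0.380,0.414,0.124,0.798,0.018,0.237,-0.362,0.824,2.345,-1.062,-1.160,-0.366
45,-0.334,-0.208,0.904,-0.380,0.413,0.126,0.795,0.021,0.236,-0.363,0.823,2.316,-1.057,-1.166,-0.368
46,-0.330,-0.207,0.912,-0.379,0.412,0.127,0.792,0.024,0.236,-0.363,0.822,2.288,-1.051,-1.172,-0.370
47,-0.326,-0.205,0.920,-0.379,0.411,0.128,0.787,0.026,0.235,-0.363,0.821,2.261,-1.047,-1.178,-0.373
48,-0.322,-0.204,0.928,-0.379,0.409,0.129,0.783,0.029,0.234,-0.364,0.820,2.233,-1.042,-1.184,-0.376
49,-0.318,-0.203,0.936,-0.378,0.407,0.130,0.778,0.032,0.233,-0.364,0.819,,,,
# max |trq| (N·m): 4.136
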